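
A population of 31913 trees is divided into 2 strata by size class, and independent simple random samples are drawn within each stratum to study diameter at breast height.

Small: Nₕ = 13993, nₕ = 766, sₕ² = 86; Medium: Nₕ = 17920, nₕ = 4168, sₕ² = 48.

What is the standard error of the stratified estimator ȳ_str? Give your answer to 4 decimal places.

0.1523

Var(ȳ_str) = Σₕ Wₕ²(1 − fₕ)sₕ²/nₕ with Wₕ = Nₕ/N, N = 31913.
Small: Wₕ = 0.43847335; term = 0.43847335²·(1 − 0.05474166)·86/766 = 0.020403591.
Medium: Wₕ = 0.56152665; term = 0.56152665²·(1 − 0.23258929)·48/4168 = 0.0027866481.
Sum = 0.023190239.
SE = √(0.023190239) = 0.1523.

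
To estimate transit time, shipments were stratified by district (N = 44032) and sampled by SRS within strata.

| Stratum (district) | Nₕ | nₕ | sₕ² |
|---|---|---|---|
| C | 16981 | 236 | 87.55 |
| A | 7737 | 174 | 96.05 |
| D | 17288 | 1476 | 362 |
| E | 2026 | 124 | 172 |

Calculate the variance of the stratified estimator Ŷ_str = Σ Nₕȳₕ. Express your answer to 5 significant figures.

2.1017 × 10^8

Var(Ŷ_str) = Σₕ Nₕ²(1 − fₕ)sₕ²/nₕ.
C: 16981²·(1 − 236/16981)·87.55/236 = 1.0548545 × 10^8.
A: 7737²·(1 − 174/7737)·96.05/174 = 3.2300914 × 10^7.
D: 17288²·(1 − 1476/17288)·362/1476 = 6.7043051 × 10^7.
E: 2026²·(1 − 124/2026)·172/124 = 5.3451108 × 10^6.
Sum = 2.1017453 × 10^8.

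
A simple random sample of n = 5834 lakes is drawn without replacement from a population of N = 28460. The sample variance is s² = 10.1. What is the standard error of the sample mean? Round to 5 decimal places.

Under SRS without replacement, Var(ȳ) = (1 − f)·s²/n with f = n/N = 5834/28460 = 0.20498946.
Var(ȳ) = (1 − 0.20498946)·10.1/5834 = 0.79501054·0.0017312307 = 0.0013763467.
SE(ȳ) = √(0.0013763467) = 0.03710.

0.03710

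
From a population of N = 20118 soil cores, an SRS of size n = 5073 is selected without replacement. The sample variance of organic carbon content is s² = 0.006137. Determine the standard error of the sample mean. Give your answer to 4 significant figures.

9.512 × 10^-4

Under SRS without replacement, Var(ȳ) = (1 − f)·s²/n with f = n/N = 5073/20118 = 0.25216224.
Var(ȳ) = (1 − 0.25216224)·0.006137/5073 = 0.74783776·1.2097378 × 10^-6 = 9.0468762 × 10^-7.
SE(ȳ) = √(9.0468762 × 10^-7) = 9.512 × 10^-4.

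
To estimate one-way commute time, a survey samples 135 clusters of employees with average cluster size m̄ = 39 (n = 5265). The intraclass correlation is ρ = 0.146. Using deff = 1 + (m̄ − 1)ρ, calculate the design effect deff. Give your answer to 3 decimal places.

6.548

deff = 1 + (39 − 1)·0.146 = 1 + 5.548 = 6.548.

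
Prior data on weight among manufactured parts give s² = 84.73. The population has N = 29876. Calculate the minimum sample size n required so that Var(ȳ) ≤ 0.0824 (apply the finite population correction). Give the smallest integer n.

Without fpc, n₀ = s²/D = 84.73/0.0824 = 1028.2767.
With fpc, (1 − n/N)·s²/n ≤ D requires n ≥ n₀/(1 + n₀/N) = 1028.2767/(1 + 1028.2767/29876) = 994.0629.
Rounding up, n = 995.

995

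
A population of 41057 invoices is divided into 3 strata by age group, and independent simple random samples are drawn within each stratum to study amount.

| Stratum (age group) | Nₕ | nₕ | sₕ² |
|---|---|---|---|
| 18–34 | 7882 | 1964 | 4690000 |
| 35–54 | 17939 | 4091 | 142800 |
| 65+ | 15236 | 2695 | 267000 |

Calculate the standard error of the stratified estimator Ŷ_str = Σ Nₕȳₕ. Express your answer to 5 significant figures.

Var(Ŷ_str) = Σₕ Nₕ²(1 − fₕ)sₕ²/nₕ.
18–34: 7882²·(1 − 1964/7882)·4690000/1964 = 1.1138911 × 10^11.
35–54: 17939²·(1 − 4091/17939)·142800/4091 = 8.671296 × 10^9.
65+: 15236²·(1 − 2695/15236)·267000/2695 = 1.8930218 × 10^10.
Sum = 1.3899062 × 10^11.
SE = √(1.3899062 × 10^11) = 372810.

372810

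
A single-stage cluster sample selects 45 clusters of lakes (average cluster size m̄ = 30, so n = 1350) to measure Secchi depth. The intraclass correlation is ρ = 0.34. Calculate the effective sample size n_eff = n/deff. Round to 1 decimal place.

124.3

deff = 1 + (30 − 1)·0.34 = 1 + 9.86 = 10.86.
n_eff = 1350 / 10.86 = 124.3.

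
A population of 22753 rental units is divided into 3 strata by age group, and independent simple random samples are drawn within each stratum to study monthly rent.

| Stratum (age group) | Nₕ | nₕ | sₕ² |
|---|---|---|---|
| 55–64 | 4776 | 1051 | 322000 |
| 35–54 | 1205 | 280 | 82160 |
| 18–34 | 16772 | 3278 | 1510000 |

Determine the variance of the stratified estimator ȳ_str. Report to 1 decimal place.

212.5

Var(ȳ_str) = Σₕ Wₕ²(1 − fₕ)sₕ²/nₕ with Wₕ = Nₕ/N, N = 22753.
55–64: Wₕ = 0.20990639; term = 0.20990639²·(1 − 0.22005863)·322000/1051 = 10.528498.
35–54: Wₕ = 0.05296005; term = 0.05296005²·(1 − 0.23236515)·82160/280 = 0.6317625.
18–34: Wₕ = 0.73713356; term = 0.73713356²·(1 − 0.19544479)·1510000/3278 = 201.37995.
Sum = 212.54021.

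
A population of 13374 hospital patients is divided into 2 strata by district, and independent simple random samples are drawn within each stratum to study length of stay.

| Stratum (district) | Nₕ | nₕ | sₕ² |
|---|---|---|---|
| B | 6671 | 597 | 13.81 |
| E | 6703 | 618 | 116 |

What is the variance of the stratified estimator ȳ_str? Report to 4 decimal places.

Var(ȳ_str) = Σₕ Wₕ²(1 − fₕ)sₕ²/nₕ with Wₕ = Nₕ/N, N = 13374.
B: Wₕ = 0.49880365; term = 0.49880365²·(1 − 0.08949183)·13.81/597 = 0.0052403759.
E: Wₕ = 0.50119635; term = 0.50119635²·(1 − 0.09219752)·116/618 = 0.042803243.
Sum = 0.048043619.

0.0480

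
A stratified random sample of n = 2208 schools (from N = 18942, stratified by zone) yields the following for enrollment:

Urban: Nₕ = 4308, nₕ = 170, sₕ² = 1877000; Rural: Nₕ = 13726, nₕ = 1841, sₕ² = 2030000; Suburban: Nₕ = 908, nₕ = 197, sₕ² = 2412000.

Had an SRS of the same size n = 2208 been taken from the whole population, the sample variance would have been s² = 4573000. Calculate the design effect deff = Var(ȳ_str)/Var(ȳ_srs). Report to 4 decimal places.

Var(ȳ_str) = Σ Wₕ²(1−fₕ)sₕ²/nₕ with Wₕ = Nₕ/18942:
  Urban: (4308/18942)²·(1−170/4308)·1877000/170 = 548.56724
  Rural: (13726/18942)²·(1−1841/13726)·2030000/1841 = 501.34163
  Suburban: (908/18942)²·(1−197/908)·2412000/197 = 22.030019
  → Var(ȳ_str) = 1071.9389.
Var(ȳ_srs) = (1 − 2208/18942)·4573000/2208 = 1829.6839.
deff = 1071.9389 / 1829.6839 = 0.5859.

0.5859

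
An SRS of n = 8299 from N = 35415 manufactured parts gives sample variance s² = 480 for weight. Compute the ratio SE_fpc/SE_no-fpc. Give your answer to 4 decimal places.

f = n/N = 8299/35415 = 0.23433573.
SE_no-fpc = √(s²/n) = 0.24049593; SE_fpc = √((1−f)s²/n) = 0.21043934.
Ratio = √(1−f) = 0.87502244.

0.8750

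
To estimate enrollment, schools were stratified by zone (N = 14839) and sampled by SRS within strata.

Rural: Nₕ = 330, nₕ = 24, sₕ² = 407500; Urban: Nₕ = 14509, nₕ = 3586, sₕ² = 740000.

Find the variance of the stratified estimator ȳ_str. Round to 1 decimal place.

156.3

Var(ȳ_str) = Σₕ Wₕ²(1 − fₕ)sₕ²/nₕ with Wₕ = Nₕ/N, N = 14839.
Rural: Wₕ = 0.02223870; term = 0.02223870²·(1 − 0.07272727)·407500/24 = 7.7865032.
Urban: Wₕ = 0.97776130; term = 0.97776130²·(1 − 0.24715694)·740000/3586 = 148.52227.
Sum = 156.30877.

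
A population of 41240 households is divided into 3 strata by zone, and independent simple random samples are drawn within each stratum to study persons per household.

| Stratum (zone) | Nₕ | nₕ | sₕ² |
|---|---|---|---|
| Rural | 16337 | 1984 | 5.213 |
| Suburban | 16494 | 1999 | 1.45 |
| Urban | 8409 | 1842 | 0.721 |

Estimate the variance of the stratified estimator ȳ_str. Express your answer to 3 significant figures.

Var(ȳ_str) = Σₕ Wₕ²(1 − fₕ)sₕ²/nₕ with Wₕ = Nₕ/N, N = 41240.
Rural: Wₕ = 0.39614452; term = 0.39614452²·(1 − 0.12144213)·5.213/1984 = 3.622628 × 10^-4.
Suburban: Wₕ = 0.39995150; term = 0.39995150²·(1 − 0.12119559)·1.45/1999 = 1.0196758 × 10^-4.
Urban: Wₕ = 0.20390398; term = 0.20390398²·(1 − 0.21905102)·0.721/1842 = 1.2709243 × 10^-5.
Sum = 4.7693962 × 10^-4.

4.77 × 10^-4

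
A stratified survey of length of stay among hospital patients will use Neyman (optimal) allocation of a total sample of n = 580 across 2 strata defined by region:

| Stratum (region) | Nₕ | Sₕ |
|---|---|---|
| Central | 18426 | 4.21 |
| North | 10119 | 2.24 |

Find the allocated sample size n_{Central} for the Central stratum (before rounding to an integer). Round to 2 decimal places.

448.85

Neyman allocation: nₕ = n·NₕSₕ / Σⱼ NⱼSⱼ.
Σ NⱼSⱼ = 18426·4.21 + 10119·2.24 = 100240.02.
n_{Central} = 580·18426·4.21 / 100240.02 = 448.85.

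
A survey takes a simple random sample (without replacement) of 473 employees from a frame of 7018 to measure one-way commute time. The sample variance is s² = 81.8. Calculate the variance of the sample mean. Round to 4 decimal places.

0.1613

Under SRS without replacement, Var(ȳ) = (1 − f)·s²/n with f = n/N = 473/7018 = 0.06739812.
Var(ȳ) = (1 − 0.06739812)·81.8/473 = 0.93260188·0.17293869 = 0.16128295.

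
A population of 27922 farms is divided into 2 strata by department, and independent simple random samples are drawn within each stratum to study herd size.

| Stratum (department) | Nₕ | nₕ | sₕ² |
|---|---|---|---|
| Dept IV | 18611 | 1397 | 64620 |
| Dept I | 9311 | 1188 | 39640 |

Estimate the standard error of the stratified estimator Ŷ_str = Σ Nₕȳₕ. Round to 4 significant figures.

Var(Ŷ_str) = Σₕ Nₕ²(1 − fₕ)sₕ²/nₕ.
Dept IV: 18611²·(1 − 1397/18611)·64620/1397 = 1.4819108 × 10^10.
Dept I: 9311²·(1 − 1188/9311)·39640/1188 = 2.523655 × 10^9.
Sum = 1.7342763 × 10^10.
SE = √(1.7342763 × 10^10) = 131700.

131700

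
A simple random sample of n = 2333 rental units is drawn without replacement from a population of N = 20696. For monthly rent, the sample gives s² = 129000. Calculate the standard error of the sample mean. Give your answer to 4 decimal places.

7.0043

Under SRS without replacement, Var(ȳ) = (1 − f)·s²/n with f = n/N = 2333/20696 = 0.11272710.
Var(ȳ) = (1 − 0.11272710)·129000/2333 = 0.88727290·55.293613 = 49.060525.
SE(ȳ) = √(49.060525) = 7.0043.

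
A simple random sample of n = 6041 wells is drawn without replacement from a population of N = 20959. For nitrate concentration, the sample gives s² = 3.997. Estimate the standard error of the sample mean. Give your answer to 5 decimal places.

Under SRS without replacement, Var(ȳ) = (1 − f)·s²/n with f = n/N = 6041/20959 = 0.28822940.
Var(ȳ) = (1 − 0.28822940)·3.997/6041 = 0.71177060·6.6164542 × 10^-4 = 4.7093976 × 10^-4.
SE(ȳ) = √(4.7093976 × 10^-4) = 0.02170.

0.02170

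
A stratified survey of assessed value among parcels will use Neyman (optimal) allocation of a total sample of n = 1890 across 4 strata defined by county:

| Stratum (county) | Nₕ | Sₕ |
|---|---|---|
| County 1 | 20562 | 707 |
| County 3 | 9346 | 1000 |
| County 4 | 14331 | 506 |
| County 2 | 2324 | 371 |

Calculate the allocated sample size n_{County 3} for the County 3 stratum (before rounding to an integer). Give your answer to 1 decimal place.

Neyman allocation: nₕ = n·NₕSₕ / Σⱼ NⱼSⱼ.
Σ NⱼSⱼ = 20562·707 + 9346·1000 + 14331·506 + 2324·371 = 3.1997024 × 10^7.
n_{County 3} = 1890·9346·1000 / (3.1997024 × 10^7) = 552.0.

552.0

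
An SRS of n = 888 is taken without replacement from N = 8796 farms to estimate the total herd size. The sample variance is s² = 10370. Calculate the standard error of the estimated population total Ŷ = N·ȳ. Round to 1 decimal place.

28500.9

Var(Ŷ) = N²·Var(ȳ) = N²·(1 − n/N)·s²/n.
f = 888/8796 = 0.10095498; Var(ȳ) = 0.89904502·10370/888 = 10.498983.
Var(Ŷ) = 8796² · 10.498983 = 8.1230228 × 10^8.
SE(Ŷ) = √(8.1230228 × 10^8) = 28500.9.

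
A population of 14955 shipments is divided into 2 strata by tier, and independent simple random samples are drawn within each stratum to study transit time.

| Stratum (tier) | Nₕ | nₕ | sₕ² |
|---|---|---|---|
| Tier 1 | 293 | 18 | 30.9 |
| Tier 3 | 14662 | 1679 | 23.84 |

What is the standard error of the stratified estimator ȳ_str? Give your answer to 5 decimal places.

Var(ȳ_str) = Σₕ Wₕ²(1 − fₕ)sₕ²/nₕ with Wₕ = Nₕ/N, N = 14955.
Tier 1: Wₕ = 0.01959211; term = 0.01959211²·(1 − 0.06143345)·30.9/18 = 6.1846262 × 10^-4.
Tier 3: Wₕ = 0.98040789; term = 0.98040789²·(1 − 0.11451371)·23.84/1679 = 0.012085121.
Sum = 0.012703584.
SE = √(0.012703584) = 0.11271.

0.11271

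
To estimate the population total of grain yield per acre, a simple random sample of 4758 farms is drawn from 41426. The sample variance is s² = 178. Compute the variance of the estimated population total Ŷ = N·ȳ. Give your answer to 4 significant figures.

Var(Ŷ) = N²·Var(ȳ) = N²·(1 − n/N)·s²/n.
f = 4758/41426 = 0.11485540; Var(ȳ) = 0.88514460·178/4758 = 0.033113858.
Var(Ŷ) = 41426² · 0.033113858 = 5.6827138 × 10^7.

5.683 × 10^7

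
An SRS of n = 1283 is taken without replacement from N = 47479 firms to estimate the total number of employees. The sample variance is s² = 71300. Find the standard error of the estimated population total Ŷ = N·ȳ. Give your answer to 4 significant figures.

Var(Ŷ) = N²·Var(ȳ) = N²·(1 − n/N)·s²/n.
f = 1283/47479 = 0.02702247; Var(ȳ) = 0.97297753·71300/1283 = 54.07116.
Var(Ŷ) = 47479² · 54.07116 = 1.2189021 × 10^11.
SE(Ŷ) = √(1.2189021 × 10^11) = 349100.

349100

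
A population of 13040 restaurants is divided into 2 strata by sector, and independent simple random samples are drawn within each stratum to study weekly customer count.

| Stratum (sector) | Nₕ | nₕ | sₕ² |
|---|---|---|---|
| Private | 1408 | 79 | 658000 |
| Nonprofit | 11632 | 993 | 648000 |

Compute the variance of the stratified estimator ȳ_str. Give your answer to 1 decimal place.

566.6

Var(ȳ_str) = Σₕ Wₕ²(1 − fₕ)sₕ²/nₕ with Wₕ = Nₕ/N, N = 13040.
Private: Wₕ = 0.10797546; term = 0.10797546²·(1 − 0.05610795)·658000/79 = 91.658185.
Nonprofit: Wₕ = 0.89202454; term = 0.89202454²·(1 − 0.08536795)·648000/993 = 474.92582.
Sum = 566.58401.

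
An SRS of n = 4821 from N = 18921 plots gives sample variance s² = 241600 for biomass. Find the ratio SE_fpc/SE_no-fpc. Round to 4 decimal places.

0.8633

f = n/N = 4821/18921 = 0.25479626.
SE_no-fpc = √(s²/n) = 7.0791302; SE_fpc = √((1−f)s²/n) = 6.1110722.
Ratio = √(1−f) = 0.86325184.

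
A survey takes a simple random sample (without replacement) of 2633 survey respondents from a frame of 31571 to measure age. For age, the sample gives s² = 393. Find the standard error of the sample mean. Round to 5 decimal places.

0.36988

Under SRS without replacement, Var(ȳ) = (1 − f)·s²/n with f = n/N = 2633/31571 = 0.08339932.
Var(ȳ) = (1 − 0.08339932)·393/2633 = 0.91660068·0.1492594 = 0.13681127.
SE(ȳ) = √(0.13681127) = 0.36988.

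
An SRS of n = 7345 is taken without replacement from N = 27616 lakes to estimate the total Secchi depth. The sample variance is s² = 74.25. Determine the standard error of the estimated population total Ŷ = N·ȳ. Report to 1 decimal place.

Var(Ŷ) = N²·Var(ȳ) = N²·(1 − n/N)·s²/n.
f = 7345/27616 = 0.26596900; Var(ȳ) = 0.73403100·74.25/7345 = 0.0074202589.
Var(Ŷ) = 27616² · 0.0074202589 = 5.6590119 × 10^6.
SE(Ŷ) = √(5.6590119 × 10^6) = 2378.9.

2378.9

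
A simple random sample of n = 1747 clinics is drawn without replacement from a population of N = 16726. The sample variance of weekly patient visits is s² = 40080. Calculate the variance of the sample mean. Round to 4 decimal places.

Under SRS without replacement, Var(ȳ) = (1 − f)·s²/n with f = n/N = 1747/16726 = 0.10444816.
Var(ȳ) = (1 − 0.10444816)·40080/1747 = 0.89555184·22.942187 = 20.545917.

20.5459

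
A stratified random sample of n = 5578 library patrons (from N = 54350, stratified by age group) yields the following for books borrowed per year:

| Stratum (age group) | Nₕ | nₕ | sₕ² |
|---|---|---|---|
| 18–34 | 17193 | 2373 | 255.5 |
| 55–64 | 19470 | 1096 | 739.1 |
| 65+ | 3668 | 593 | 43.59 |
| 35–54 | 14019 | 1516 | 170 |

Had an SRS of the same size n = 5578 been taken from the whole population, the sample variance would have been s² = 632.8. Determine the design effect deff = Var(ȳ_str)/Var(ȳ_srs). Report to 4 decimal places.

0.9616

Var(ȳ_str) = Σ Wₕ²(1−fₕ)sₕ²/nₕ with Wₕ = Nₕ/54350:
  18–34: (17193/54350)²·(1−2373/17193)·255.5/2373 = 0.0092873954
  55–64: (19470/54350)²·(1−1096/19470)·739.1/1096 = 0.081670124
  65+: (3668/54350)²·(1−593/3668)·43.59/593 = 2.8067745 × 10^-4
  35–54: (14019/54350)²·(1−1516/14019)·170/1516 = 0.0066539861
  → Var(ȳ_str) = 0.097892183.
Var(ȳ_srs) = (1 − 5578/54350)·632.8/5578 = 0.10180263.
deff = 0.097892183 / 0.10180263 = 0.9616.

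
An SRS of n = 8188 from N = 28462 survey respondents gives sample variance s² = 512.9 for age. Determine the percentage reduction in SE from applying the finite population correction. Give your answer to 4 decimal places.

f = n/N = 8188/28462 = 0.28768182.
SE_no-fpc = √(s²/n) = 0.25028074; SE_fpc = √((1−f)s²/n) = 0.2112343.
Ratio = √(1−f) = 0.84398944. Reduction = 100·(1 − 0.84398944) = 15.6011%.

15.6011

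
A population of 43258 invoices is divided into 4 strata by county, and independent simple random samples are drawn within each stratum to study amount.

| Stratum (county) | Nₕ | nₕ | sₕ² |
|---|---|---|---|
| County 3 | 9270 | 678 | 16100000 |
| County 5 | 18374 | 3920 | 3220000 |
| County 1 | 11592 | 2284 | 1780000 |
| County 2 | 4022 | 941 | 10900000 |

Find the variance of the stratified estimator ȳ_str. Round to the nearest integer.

Var(ȳ_str) = Σₕ Wₕ²(1 − fₕ)sₕ²/nₕ with Wₕ = Nₕ/N, N = 43258.
County 3: Wₕ = 0.21429562; term = 0.21429562²·(1 − 0.07313916)·16100000/678 = 1010.735.
County 5: Wₕ = 0.42475380; term = 0.42475380²·(1 − 0.21334494)·3220000/3920 = 116.58125.
County 1: Wₕ = 0.26797355; term = 0.26797355²·(1 − 0.19703244)·1780000/2284 = 44.937176.
County 2: Wₕ = 0.09297702; term = 0.09297702²·(1 − 0.23396320)·10900000/941 = 76.707489.
Sum = 1248.9609.

1249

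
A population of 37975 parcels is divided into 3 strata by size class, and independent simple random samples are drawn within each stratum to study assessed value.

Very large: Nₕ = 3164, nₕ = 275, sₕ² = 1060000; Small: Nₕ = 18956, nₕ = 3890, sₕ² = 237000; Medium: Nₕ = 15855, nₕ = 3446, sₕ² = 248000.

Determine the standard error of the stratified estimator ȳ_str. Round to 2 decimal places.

Var(ȳ_str) = Σₕ Wₕ²(1 − fₕ)sₕ²/nₕ with Wₕ = Nₕ/N, N = 37975.
Very large: Wₕ = 0.08331797; term = 0.08331797²·(1 − 0.08691530)·1060000/275 = 24.432146.
Small: Wₕ = 0.49917051; term = 0.49917051²·(1 − 0.20521207)·237000/3890 = 12.06557.
Medium: Wₕ = 0.41751152; term = 0.41751152²·(1 − 0.21734469)·248000/3446 = 9.8184713.
Sum = 46.316187.
SE = √(46.316187) = 6.81.

6.81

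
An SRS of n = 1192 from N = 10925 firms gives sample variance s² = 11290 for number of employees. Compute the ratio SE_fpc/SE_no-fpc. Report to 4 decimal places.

f = n/N = 1192/10925 = 0.10910755.
SE_no-fpc = √(s²/n) = 3.0775764; SE_fpc = √((1−f)s²/n) = 2.9048351.
Ratio = √(1−f) = 0.94387099.

0.9439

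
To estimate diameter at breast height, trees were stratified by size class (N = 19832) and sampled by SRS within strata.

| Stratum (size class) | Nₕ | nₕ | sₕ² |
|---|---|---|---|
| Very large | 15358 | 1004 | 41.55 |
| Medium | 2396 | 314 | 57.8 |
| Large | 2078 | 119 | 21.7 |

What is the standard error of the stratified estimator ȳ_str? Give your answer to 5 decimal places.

Var(ȳ_str) = Σₕ Wₕ²(1 − fₕ)sₕ²/nₕ with Wₕ = Nₕ/N, N = 19832.
Very large: Wₕ = 0.77440500; term = 0.77440500²·(1 − 0.06537310)·41.55/1004 = 0.023195936.
Medium: Wₕ = 0.12081484; term = 0.12081484²·(1 − 0.13105175)·57.8/314 = 0.0023347087.
Large: Wₕ = 0.10478015; term = 0.10478015²·(1 − 0.05726660)·21.7/119 = 0.0018873816.
Sum = 0.027418026.
SE = √(0.027418026) = 0.16558.

0.16558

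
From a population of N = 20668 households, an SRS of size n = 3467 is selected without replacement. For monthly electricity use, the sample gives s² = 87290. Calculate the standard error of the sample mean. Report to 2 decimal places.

Under SRS without replacement, Var(ȳ) = (1 − f)·s²/n with f = n/N = 3467/20668 = 0.16774724.
Var(ȳ) = (1 − 0.16774724)·87290/3467 = 0.83225276·25.177387 = 20.95395.
SE(ȳ) = √(20.95395) = 4.58.

4.58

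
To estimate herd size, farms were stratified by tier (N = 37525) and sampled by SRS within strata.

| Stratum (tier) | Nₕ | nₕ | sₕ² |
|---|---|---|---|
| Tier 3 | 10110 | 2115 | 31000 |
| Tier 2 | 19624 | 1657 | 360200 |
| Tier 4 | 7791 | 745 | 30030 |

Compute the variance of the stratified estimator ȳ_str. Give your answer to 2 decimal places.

Var(ȳ_str) = Σₕ Wₕ²(1 − fₕ)sₕ²/nₕ with Wₕ = Nₕ/N, N = 37525.
Tier 3: Wₕ = 0.26942039; term = 0.26942039²·(1 − 0.20919881)·31000/2115 = 0.84135551.
Tier 2: Wₕ = 0.52295803; term = 0.52295803²·(1 − 0.08443742)·360200/1657 = 54.430572.
Tier 4: Wₕ = 0.20762159; term = 0.20762159²·(1 − 0.09562315)·30030/745 = 1.5714244.
Sum = 56.843352.

56.84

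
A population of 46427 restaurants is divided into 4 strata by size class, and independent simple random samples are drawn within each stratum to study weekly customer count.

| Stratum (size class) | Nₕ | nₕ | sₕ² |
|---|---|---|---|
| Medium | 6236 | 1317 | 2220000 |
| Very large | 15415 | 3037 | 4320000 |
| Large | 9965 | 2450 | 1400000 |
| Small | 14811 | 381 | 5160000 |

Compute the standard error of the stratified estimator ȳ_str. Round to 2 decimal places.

38.89

Var(ȳ_str) = Σₕ Wₕ²(1 − fₕ)sₕ²/nₕ with Wₕ = Nₕ/N, N = 46427.
Medium: Wₕ = 0.13431839; term = 0.13431839²·(1 − 0.21119307)·2220000/1317 = 23.98882.
Very large: Wₕ = 0.33202662; term = 0.33202662²·(1 − 0.19701589)·4320000/3037 = 125.91913.
Large: Wₕ = 0.21463803; term = 0.21463803²·(1 − 0.24586051)·1400000/2450 = 19.853039.
Small: Wₕ = 0.31901695; term = 0.31901695²·(1 − 0.02572412)·5160000/381 = 1342.8707.
Sum = 1512.6317.
SE = √(1512.6317) = 38.89.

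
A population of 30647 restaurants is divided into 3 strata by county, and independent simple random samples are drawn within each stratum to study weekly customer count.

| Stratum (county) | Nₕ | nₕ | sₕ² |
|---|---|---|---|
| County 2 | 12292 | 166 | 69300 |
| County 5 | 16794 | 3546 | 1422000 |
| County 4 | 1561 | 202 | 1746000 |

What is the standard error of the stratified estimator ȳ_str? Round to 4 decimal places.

Var(ȳ_str) = Σₕ Wₕ²(1 − fₕ)sₕ²/nₕ with Wₕ = Nₕ/N, N = 30647.
County 2: Wₕ = 0.40108330; term = 0.40108330²·(1 − 0.01350472)·69300/166 = 66.250525.
County 5: Wₕ = 0.54798186; term = 0.54798186²·(1 − 0.21114684)·1422000/3546 = 94.992517.
County 4: Wₕ = 0.05093484; term = 0.05093484²·(1 − 0.12940423)·1746000/202 = 19.522674.
Sum = 180.76572.
SE = √(180.76572) = 13.4449.

13.4449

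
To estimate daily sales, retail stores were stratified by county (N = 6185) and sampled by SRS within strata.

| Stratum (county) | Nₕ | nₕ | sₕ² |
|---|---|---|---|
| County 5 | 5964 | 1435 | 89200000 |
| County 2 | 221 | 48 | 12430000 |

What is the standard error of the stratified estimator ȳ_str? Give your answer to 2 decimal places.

Var(ȳ_str) = Σₕ Wₕ²(1 − fₕ)sₕ²/nₕ with Wₕ = Nₕ/N, N = 6185.
County 5: Wₕ = 0.96426839; term = 0.96426839²·(1 − 0.24061033)·89200000/1435 = 43890.8.
County 2: Wₕ = 0.03573161; term = 0.03573161²·(1 − 0.21719457)·12430000/48 = 258.81465.
Sum = 44149.615.
SE = √(44149.615) = 210.12.

210.12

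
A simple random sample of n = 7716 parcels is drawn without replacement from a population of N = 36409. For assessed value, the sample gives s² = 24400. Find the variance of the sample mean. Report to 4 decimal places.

Under SRS without replacement, Var(ȳ) = (1 − f)·s²/n with f = n/N = 7716/36409 = 0.21192562.
Var(ȳ) = (1 − 0.21192562)·24400/7716 = 0.78807438·3.1622602 = 2.4920963.

2.4921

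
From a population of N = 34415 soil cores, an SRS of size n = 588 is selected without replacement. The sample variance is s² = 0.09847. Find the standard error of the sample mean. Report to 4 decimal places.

Under SRS without replacement, Var(ȳ) = (1 − f)·s²/n with f = n/N = 588/34415 = 0.01708557.
Var(ȳ) = (1 − 0.01708557)·0.09847/588 = 0.98291443·1.6746599 × 10^-4 = 1.6460473 × 10^-4.
SE(ȳ) = √(1.6460473 × 10^-4) = 0.0128.

0.0128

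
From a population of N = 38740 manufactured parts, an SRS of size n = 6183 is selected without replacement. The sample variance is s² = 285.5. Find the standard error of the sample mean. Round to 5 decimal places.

0.19699

Under SRS without replacement, Var(ȳ) = (1 − f)·s²/n with f = n/N = 6183/38740 = 0.15960248.
Var(ȳ) = (1 − 0.15960248)·285.5/6183 = 0.84039752·0.046174996 = 0.038805352.
SE(ȳ) = √(0.038805352) = 0.19699.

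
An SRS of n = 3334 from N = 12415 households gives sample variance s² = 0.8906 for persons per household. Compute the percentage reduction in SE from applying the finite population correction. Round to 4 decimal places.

f = n/N = 3334/12415 = 0.26854611.
SE_no-fpc = √(s²/n) = 0.016344007; SE_fpc = √((1−f)s²/n) = 0.013978225.
Ratio = √(1−f) = 0.85525077. Reduction = 100·(1 − 0.85525077) = 14.4749%.

14.4749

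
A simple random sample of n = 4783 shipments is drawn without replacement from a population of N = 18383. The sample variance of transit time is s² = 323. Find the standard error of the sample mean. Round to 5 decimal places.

Under SRS without replacement, Var(ȳ) = (1 − f)·s²/n with f = n/N = 4783/18383 = 0.26018604.
Var(ȳ) = (1 − 0.26018604)·323/4783 = 0.73981396·0.067530838 = 0.049960257.
SE(ȳ) = √(0.049960257) = 0.22352.

0.22352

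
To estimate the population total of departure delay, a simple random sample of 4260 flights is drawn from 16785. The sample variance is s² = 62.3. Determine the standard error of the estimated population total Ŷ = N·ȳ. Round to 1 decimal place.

1753.4

Var(Ŷ) = N²·Var(ȳ) = N²·(1 − n/N)·s²/n.
f = 4260/16785 = 0.25379803; Var(ȳ) = 0.74620197·62.3/4260 = 0.010912766.
Var(Ŷ) = 16785² · 0.010912766 = 3.0745215 × 10^6.
SE(Ŷ) = √(3.0745215 × 10^6) = 1753.4.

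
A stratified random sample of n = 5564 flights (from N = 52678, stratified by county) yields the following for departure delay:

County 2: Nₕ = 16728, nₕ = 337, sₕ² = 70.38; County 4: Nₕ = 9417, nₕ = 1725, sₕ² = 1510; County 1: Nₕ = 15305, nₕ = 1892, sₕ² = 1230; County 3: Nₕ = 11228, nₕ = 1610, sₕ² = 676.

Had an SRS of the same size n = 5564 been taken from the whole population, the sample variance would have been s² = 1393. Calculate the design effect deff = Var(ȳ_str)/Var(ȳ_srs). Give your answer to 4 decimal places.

Var(ȳ_str) = Σ Wₕ²(1−fₕ)sₕ²/nₕ with Wₕ = Nₕ/52678:
  County 2: (16728/52678)²·(1−337/16728)·70.38/337 = 0.020635276
  County 4: (9417/52678)²·(1−1725/9417)·1510/1725 = 0.022849733
  County 1: (15305/52678)²·(1−1892/15305)·1230/1892 = 0.048093312
  County 3: (11228/52678)²·(1−1610/11228)·676/1610 = 0.016339902
  → Var(ȳ_str) = 0.10791822.
Var(ȳ_srs) = (1 − 5564/52678)·1393/5564 = 0.22391578.
deff = 0.10791822 / 0.22391578 = 0.4820.

0.4820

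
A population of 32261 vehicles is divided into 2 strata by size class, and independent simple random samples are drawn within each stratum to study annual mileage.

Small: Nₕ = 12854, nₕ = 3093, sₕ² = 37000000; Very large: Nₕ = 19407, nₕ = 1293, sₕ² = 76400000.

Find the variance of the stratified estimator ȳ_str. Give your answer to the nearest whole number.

21400

Var(ȳ_str) = Σₕ Wₕ²(1 − fₕ)sₕ²/nₕ with Wₕ = Nₕ/N, N = 32261.
Small: Wₕ = 0.39843774; term = 0.39843774²·(1 − 0.24062549)·37000000/3093 = 1442.1112.
Very large: Wₕ = 0.60156226; term = 0.60156226²·(1 − 0.06662544)·76400000/1293 = 19957.767.
Sum = 21399.878.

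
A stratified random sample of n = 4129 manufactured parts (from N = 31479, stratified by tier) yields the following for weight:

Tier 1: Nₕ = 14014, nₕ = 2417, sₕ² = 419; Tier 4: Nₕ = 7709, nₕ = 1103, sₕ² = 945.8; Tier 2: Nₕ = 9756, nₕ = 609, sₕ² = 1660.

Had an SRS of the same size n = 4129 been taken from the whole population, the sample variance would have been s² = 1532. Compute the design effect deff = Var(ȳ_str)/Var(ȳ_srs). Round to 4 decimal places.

Var(ȳ_str) = Σ Wₕ²(1−fₕ)sₕ²/nₕ with Wₕ = Nₕ/31479:
  Tier 1: (14014/31479)²·(1−2417/14014)·419/2417 = 0.02843173
  Tier 4: (7709/31479)²·(1−1103/7709)·945.8/1103 = 0.044067515
  Tier 2: (9756/31479)²·(1−609/9756)·1660/609 = 0.24547056
  → Var(ȳ_str) = 0.31796981.
Var(ȳ_srs) = (1 − 4129/31479)·1532/4129 = 0.32236678.
deff = 0.31796981 / 0.32236678 = 0.9864.

0.9864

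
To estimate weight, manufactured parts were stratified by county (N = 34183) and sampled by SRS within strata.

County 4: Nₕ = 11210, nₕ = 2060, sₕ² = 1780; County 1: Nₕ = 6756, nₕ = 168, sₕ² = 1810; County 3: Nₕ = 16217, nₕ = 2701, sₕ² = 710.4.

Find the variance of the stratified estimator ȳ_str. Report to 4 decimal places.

0.5356

Var(ȳ_str) = Σₕ Wₕ²(1 − fₕ)sₕ²/nₕ with Wₕ = Nₕ/N, N = 34183.
County 4: Wₕ = 0.32794079; term = 0.32794079²·(1 − 0.18376450)·1780/2060 = 0.075850621.
County 1: Wₕ = 0.19764210; term = 0.19764210²·(1 − 0.02486679)·1810/168 = 0.41038566.
County 3: Wₕ = 0.47441711; term = 0.47441711²·(1 − 0.16655362)·710.4/2701 = 0.049337452.
Sum = 0.53557373.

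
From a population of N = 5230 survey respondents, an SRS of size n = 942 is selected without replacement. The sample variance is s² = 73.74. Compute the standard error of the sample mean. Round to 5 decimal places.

Under SRS without replacement, Var(ȳ) = (1 − f)·s²/n with f = n/N = 942/5230 = 0.18011472.
Var(ȳ) = (1 − 0.18011472)·73.74/942 = 0.81988528·0.078280255 = 0.064180828.
SE(ȳ) = √(0.064180828) = 0.25334.

0.25334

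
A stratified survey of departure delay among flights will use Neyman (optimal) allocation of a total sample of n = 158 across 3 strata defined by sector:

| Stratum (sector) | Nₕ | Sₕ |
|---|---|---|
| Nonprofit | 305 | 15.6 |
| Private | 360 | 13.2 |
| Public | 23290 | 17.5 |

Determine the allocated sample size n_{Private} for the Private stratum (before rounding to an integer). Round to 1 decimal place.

1.8

Neyman allocation: nₕ = n·NₕSₕ / Σⱼ NⱼSⱼ.
Σ NⱼSⱼ = 305·15.6 + 360·13.2 + 23290·17.5 = 417085.
n_{Private} = 158·360·13.2 / 417085 = 1.8.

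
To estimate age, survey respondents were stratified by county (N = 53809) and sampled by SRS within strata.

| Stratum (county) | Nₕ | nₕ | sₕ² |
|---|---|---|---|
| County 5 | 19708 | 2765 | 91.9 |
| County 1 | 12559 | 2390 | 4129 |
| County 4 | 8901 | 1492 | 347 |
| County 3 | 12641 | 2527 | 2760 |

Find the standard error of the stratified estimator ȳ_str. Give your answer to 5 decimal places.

0.36546

Var(ȳ_str) = Σₕ Wₕ²(1 − fₕ)sₕ²/nₕ with Wₕ = Nₕ/N, N = 53809.
County 5: Wₕ = 0.36625843; term = 0.36625843²·(1 − 0.14029836)·91.9/2765 = 0.0038330404.
County 1: Wₕ = 0.23339962; term = 0.23339962²·(1 − 0.19030178)·4129/2390 = 0.076202715.
County 4: Wₕ = 0.16541842; term = 0.16541842²·(1 − 0.16762162)·347/1492 = 0.0052972346.
County 3: Wₕ = 0.23492353; term = 0.23492353²·(1 − 0.19990507)·2760/2527 = 0.048227903.
Sum = 0.13356089.
SE = √(0.13356089) = 0.36546.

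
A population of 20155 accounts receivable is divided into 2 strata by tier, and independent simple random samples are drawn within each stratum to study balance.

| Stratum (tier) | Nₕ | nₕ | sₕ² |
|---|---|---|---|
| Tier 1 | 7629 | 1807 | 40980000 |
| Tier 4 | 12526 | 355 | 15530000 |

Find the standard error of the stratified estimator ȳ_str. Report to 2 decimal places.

Var(ȳ_str) = Σₕ Wₕ²(1 − fₕ)sₕ²/nₕ with Wₕ = Nₕ/N, N = 20155.
Tier 1: Wₕ = 0.37851650; term = 0.37851650²·(1 − 0.23685935)·40980000/1807 = 2479.6365.
Tier 4: Wₕ = 0.62148350; term = 0.62148350²·(1 − 0.02834105)·15530000/355 = 16417.846.
Sum = 18897.483.
SE = √(18897.483) = 137.47.

137.47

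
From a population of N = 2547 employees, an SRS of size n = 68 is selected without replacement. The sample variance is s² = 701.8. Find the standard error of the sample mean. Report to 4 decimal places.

Under SRS without replacement, Var(ȳ) = (1 − f)·s²/n with f = n/N = 68/2547 = 0.02669808.
Var(ȳ) = (1 − 0.02669808)·701.8/68 = 0.97330192·10.320588 = 10.045048.
SE(ȳ) = √(10.045048) = 3.1694.

3.1694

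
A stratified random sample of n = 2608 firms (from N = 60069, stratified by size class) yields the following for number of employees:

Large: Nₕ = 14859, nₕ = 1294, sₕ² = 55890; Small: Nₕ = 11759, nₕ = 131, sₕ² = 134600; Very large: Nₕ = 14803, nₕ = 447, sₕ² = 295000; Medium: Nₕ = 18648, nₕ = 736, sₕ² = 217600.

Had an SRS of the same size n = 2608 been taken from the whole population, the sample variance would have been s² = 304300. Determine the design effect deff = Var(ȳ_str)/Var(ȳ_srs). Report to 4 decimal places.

Var(ȳ_str) = Σ Wₕ²(1−fₕ)sₕ²/nₕ with Wₕ = Nₕ/60069:
  Large: (14859/60069)²·(1−1294/14859)·55890/1294 = 2.4127283
  Small: (11759/60069)²·(1−131/11759)·134600/131 = 38.935735
  Very large: (14803/60069)²·(1−447/14803)·295000/447 = 38.868419
  Medium: (18648/60069)²·(1−736/18648)·217600/736 = 27.368854
  → Var(ȳ_str) = 107.58574.
Var(ȳ_srs) = (1 − 2608/60069)·304300/2608 = 111.61361.
deff = 107.58574 / 111.61361 = 0.9639.

0.9639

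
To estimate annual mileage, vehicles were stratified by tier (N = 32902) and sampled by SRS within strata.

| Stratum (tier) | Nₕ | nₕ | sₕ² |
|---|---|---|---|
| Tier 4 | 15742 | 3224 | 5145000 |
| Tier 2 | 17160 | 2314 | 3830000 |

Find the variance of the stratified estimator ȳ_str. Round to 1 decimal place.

Var(ȳ_str) = Σₕ Wₕ²(1 − fₕ)sₕ²/nₕ with Wₕ = Nₕ/N, N = 32902.
Tier 4: Wₕ = 0.47845116; term = 0.47845116²·(1 − 0.20480244)·5145000/3224 = 290.4963.
Tier 2: Wₕ = 0.52154884; term = 0.52154884²·(1 − 0.13484848)·3830000/2314 = 389.50906.
Sum = 680.00536.

680.0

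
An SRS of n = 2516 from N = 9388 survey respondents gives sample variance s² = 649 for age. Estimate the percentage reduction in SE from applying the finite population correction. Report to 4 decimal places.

14.4431

f = n/N = 2516/9388 = 0.26800170.
SE_no-fpc = √(s²/n) = 0.50788692; SE_fpc = √((1−f)s²/n) = 0.4345323.
Ratio = √(1−f) = 0.85556899. Reduction = 100·(1 − 0.85556899) = 14.4431%.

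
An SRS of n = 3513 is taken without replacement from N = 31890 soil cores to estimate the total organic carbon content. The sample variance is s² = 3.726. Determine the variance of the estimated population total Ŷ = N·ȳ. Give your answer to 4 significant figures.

959800

Var(Ŷ) = N²·Var(ȳ) = N²·(1 − n/N)·s²/n.
f = 3513/31890 = 0.11015992; Var(ȳ) = 0.88984008·3.726/3513 = 9.437928 × 10^-4.
Var(Ŷ) = 31890² · (9.437928 × 10^-4) = 959810.95.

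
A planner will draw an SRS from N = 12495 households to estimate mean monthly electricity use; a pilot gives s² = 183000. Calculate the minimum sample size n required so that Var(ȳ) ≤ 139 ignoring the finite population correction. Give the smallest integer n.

1317

Without fpc, n₀ = s²/D = 183000/139 = 1316.5468.
Rounding up, n = 1317.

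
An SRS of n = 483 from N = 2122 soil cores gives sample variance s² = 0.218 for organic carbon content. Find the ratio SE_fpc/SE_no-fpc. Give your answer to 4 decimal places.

f = n/N = 483/2122 = 0.22761546.
SE_no-fpc = √(s²/n) = 0.0212449; SE_fpc = √((1−f)s²/n) = 0.018671167.
Ratio = √(1−f) = 0.87885411.

0.8789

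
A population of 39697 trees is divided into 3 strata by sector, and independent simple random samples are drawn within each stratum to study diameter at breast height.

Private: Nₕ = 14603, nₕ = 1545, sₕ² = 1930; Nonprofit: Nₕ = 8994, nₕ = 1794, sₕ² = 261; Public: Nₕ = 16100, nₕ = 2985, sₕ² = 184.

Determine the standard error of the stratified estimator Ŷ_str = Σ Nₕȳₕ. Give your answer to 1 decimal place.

Var(Ŷ_str) = Σₕ Nₕ²(1 − fₕ)sₕ²/nₕ.
Private: 14603²·(1 − 1545/14603)·1930/1545 = 2.3820319 × 10^8.
Nonprofit: 8994²·(1 − 1794/8994)·261/1794 = 9.4211398 × 10^6.
Public: 16100²·(1 − 2985/16100)·184/2985 = 1.3015704 × 10^7.
Sum = 2.6064003 × 10^8.
SE = √(2.6064003 × 10^8) = 16144.3.

16144.3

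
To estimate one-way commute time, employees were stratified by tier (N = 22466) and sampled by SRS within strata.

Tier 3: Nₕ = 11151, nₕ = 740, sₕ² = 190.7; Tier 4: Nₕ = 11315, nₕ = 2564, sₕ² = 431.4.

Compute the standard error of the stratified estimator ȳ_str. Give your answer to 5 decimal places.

Var(ȳ_str) = Σₕ Wₕ²(1 − fₕ)sₕ²/nₕ with Wₕ = Nₕ/N, N = 22466.
Tier 3: Wₕ = 0.49635004; term = 0.49635004²·(1 − 0.06636176)·190.7/740 = 0.059275295.
Tier 4: Wₕ = 0.50364996; term = 0.50364996²·(1 − 0.22660186)·431.4/2564 = 0.033008277.
Sum = 0.092283572.
SE = √(0.092283572) = 0.30378.

0.30378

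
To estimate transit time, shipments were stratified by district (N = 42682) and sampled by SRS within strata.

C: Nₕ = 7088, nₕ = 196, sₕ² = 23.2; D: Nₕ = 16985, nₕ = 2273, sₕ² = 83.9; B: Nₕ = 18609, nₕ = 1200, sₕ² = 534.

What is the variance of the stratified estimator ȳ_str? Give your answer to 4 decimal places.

0.0874

Var(ȳ_str) = Σₕ Wₕ²(1 − fₕ)sₕ²/nₕ with Wₕ = Nₕ/N, N = 42682.
C: Wₕ = 0.16606532; term = 0.16606532²·(1 − 0.02765237)·23.2/196 = 0.0031740325.
D: Wₕ = 0.39794293; term = 0.39794293²·(1 − 0.13382396)·83.9/2273 = 0.0050630273.
B: Wₕ = 0.43599175; term = 0.43599175²·(1 − 0.06448493)·534/1200 = 0.079134771.
Sum = 0.087371831.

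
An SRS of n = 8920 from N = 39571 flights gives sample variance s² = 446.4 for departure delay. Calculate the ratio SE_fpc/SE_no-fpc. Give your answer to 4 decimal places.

0.8801

f = n/N = 8920/39571 = 0.22541760.
SE_no-fpc = √(s²/n) = 0.22370705; SE_fpc = √((1−f)s²/n) = 0.19688538.
Ratio = √(1−f) = 0.88010363.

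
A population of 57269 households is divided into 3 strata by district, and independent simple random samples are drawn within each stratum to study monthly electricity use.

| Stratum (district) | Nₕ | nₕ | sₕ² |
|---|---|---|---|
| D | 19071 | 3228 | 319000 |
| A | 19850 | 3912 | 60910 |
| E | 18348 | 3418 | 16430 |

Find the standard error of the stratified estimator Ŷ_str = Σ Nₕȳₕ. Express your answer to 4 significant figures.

Var(Ŷ_str) = Σₕ Nₕ²(1 − fₕ)sₕ²/nₕ.
D: 19071²·(1 − 3228/19071)·319000/3228 = 2.9858504 × 10^10.
A: 19850²·(1 − 3912/19850)·60910/3912 = 4.9258829 × 10^9.
E: 18348²·(1 − 3418/18348)·16430/3418 = 1.3167825 × 10^9.
Sum = 3.6101169 × 10^10.
SE = √(3.6101169 × 10^10) = 190000.

190000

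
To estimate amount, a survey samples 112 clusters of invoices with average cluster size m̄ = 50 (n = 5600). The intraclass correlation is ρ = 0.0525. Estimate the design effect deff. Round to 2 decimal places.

3.57

deff = 1 + (50 − 1)·0.0525 = 1 + 2.5725 = 3.5725.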